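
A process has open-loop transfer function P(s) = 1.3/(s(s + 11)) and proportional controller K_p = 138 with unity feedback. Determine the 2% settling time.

T_s ≈ 0.727 s

Closed-loop characteristic equation: s² + 11s + 179.4 = 0, so ω_n = 13.39 rad/s and ζ = 11/(2·13.39) = 0.4106.
2% settling time T_s ≈ 4/(ζω_n) = 4/5.5 = 0.727 s.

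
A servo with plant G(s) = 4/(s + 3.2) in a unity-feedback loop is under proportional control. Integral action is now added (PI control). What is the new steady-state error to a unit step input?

The integrator makes K_pos = lim_{s→0} C(s)G(s) infinite, so e_ss = 1/(1+K_pos) = 0.

0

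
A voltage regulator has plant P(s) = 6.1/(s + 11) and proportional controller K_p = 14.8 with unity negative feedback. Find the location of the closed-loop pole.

s = -101.3

Closed-loop transfer function: T(s) = K_p·P(s)/(1 + K_p·P(s)) = 90.28/(s + 11 + 90.28) = 90.28/(s + 101.3).
The closed-loop pole is at s = −101.3.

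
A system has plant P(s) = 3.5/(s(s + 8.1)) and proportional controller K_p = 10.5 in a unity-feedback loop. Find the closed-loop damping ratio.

ζ = 0.668

1 + K_p·P(s) = 0 gives s² + 8.1s + 36.75 = 0.
So ω_n² = 36.75 ⇒ ω_n = 6.062 rad/s, and ζ = 8.1/(2ω_n) = 0.668.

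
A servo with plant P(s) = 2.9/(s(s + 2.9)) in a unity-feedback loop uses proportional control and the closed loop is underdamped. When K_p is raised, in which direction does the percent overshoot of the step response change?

increase

ζ = 2.9/(2√(2.9K_p)) decreases as K_p grows; lower damping means more overshoot.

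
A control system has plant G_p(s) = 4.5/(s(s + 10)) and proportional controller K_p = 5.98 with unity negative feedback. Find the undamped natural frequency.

ω_n = 5.19 rad/s

With unity feedback the closed-loop characteristic equation is s² + 10s + 5.98·4.5 = s² + 10s + 26.91 = 0.
Matching s² + 2ζω_n s + ω_n²: ω_n = √26.91 = 5.187 rad/s and 2ζω_n = 10, so ζ = 10/(2·5.187) = 0.964.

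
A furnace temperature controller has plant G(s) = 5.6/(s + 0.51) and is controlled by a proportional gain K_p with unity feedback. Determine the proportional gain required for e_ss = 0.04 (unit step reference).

The loop is type 0, so e_ss(step) = 1/(1 + K_pos) with K_pos = K_p·G(0).
G(0) = 10.98. Require 1/(1 + K_p·10.98) = 0.04, so 1 + 10.98·K_p = 25.
K_p = (25 − 1)/10.98 = 2.19.

K_p = 2.19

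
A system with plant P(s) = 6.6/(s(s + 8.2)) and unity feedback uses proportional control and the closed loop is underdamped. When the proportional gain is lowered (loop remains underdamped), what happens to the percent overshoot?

decrease

ζ = 8.2/(2√(6.6K_p)) rises as K_p falls; higher damping means less overshoot.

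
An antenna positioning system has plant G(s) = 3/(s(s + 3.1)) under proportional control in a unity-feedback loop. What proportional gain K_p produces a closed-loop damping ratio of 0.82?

Closed-loop characteristic equation: s² + 3.1s + K_p·3 = 0.
So ω_n = √(3K_p) and 2ζω_n = 3.1, giving ζ = 3.1/(2√(3K_p)).
Setting ζ = 0.82: √(3K_p) = 3.1/(2·0.82) = 1.89, so K_p = 3.573/3 = 1.19.

K_p = 1.19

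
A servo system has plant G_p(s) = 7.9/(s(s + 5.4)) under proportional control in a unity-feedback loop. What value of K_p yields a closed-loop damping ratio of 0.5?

K_p = 3.69

Closed-loop characteristic equation: s² + 5.4s + K_p·7.9 = 0.
So ω_n = √(7.9K_p) and 2ζω_n = 5.4, giving ζ = 5.4/(2√(7.9K_p)).
Setting ζ = 0.5: √(7.9K_p) = 5.4/(2·0.5) = 5.4, so K_p = 29.16/7.9 = 3.69.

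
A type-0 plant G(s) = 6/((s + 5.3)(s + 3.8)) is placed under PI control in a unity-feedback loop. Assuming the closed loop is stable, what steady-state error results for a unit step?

The PI controller's integrator makes the forward path type 1, so e_ss to a step is zero.

0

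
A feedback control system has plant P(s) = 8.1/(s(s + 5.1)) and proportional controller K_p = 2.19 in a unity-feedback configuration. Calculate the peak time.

From 1 + K_pP(s) = 0: s² + 5.1s + 17.74 = 0 ⇒ ω_n = 4.212, ζ = 0.6054.
Damped frequency ω_d = ω_n√(1−ζ²) = 3.352 rad/s, so peak time T_p = π/ω_d = 0.937 s.

T_p = 0.937 s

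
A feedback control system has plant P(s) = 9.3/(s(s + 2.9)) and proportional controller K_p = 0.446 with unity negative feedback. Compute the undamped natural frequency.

The closed-loop denominator is s(s+2.9) + 0.446·9.3 = s² + 2.9s + 4.148.
So ω_n² = 4.148 ⇒ ω_n = 2.037 rad/s, and ζ = 2.9/(2ω_n) = 0.712.

ω_n = 2.04 rad/s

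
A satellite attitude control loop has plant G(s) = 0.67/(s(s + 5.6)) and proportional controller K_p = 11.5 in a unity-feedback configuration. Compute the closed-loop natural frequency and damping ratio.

With unity feedback the closed-loop characteristic equation is s² + 5.6s + 11.5·0.67 = s² + 5.6s + 7.705 = 0.
So ω_n² = 7.705 ⇒ ω_n = 2.776 rad/s, and ζ = 5.6/(2ω_n) = 1.01.

ω_n = 2.78 rad/s, ζ = 1.01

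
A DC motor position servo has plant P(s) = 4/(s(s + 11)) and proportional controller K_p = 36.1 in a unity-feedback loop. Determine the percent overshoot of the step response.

19.8%

The closed-loop denominator s² + 11s + 144.4 gives ω_n = √144.4 = 12.02 and ζ = 11/(2ω_n) = 0.4577.
%OS = 100·exp(−πζ/√(1−ζ²)) = 100·exp(−π·0.4577/√0.7905) = 19.8%.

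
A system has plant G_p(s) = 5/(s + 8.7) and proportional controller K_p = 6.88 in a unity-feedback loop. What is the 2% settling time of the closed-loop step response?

T_s ≈ 0.0928 s

Closed-loop transfer function: T(s) = K_p·G_p(s)/(1 + K_p·G_p(s)) = 34.4/(s + 8.7 + 34.4) = 34.4/(s + 43.1).
Time constant τ = 1/43.1 = 0.0232 s, so the 2% settling time is about 4τ = 0.0928 s.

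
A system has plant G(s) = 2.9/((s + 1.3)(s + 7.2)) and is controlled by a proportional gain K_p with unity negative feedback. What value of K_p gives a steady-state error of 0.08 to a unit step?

Steady-state error for a unit step on this type-0 loop is 1/(1 + K_p·G(0)).
G(0) = 0.3098. Require 1/(1 + K_p·0.3098) = 0.08, so 1 + 0.3098·K_p = 12.5.
K_p = (12.5 − 1)/0.3098 = 37.1.

K_p = 37.1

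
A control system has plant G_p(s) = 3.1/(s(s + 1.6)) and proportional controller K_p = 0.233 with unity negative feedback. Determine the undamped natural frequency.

With unity feedback the closed-loop characteristic equation is s² + 1.6s + 0.233·3.1 = s² + 1.6s + 0.7223 = 0.
So ω_n² = 0.7223 ⇒ ω_n = 0.8499 rad/s, and ζ = 1.6/(2ω_n) = 0.941.

ω_n = 0.85 rad/s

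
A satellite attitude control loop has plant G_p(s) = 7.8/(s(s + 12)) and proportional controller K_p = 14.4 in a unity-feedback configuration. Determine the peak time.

The closed-loop denominator s² + 12s + 112.3 gives ω_n = √112.3 = 10.6 and ζ = 12/(2ω_n) = 0.5661.
Damped frequency ω_d = ω_n√(1−ζ²) = 8.736 rad/s, so peak time T_p = π/ω_d = 0.36 s.

T_p = 0.36 s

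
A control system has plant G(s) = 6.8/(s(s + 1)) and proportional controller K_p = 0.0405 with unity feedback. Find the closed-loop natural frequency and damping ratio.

With unity feedback the closed-loop characteristic equation is s² + 1s + 0.0405·6.8 = s² + 1s + 0.2754 = 0.
So ω_n² = 0.2754 ⇒ ω_n = 0.5248 rad/s, and ζ = 1/(2ω_n) = 0.953.

ω_n = 0.525 rad/s, ζ = 0.953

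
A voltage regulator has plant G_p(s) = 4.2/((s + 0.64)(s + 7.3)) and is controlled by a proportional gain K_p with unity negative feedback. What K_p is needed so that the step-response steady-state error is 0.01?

For a type-0 loop with proportional control, e_ss = 1/(1 + K_p·G_p(0)).
G_p(0) = 0.899. Require 1/(1 + K_p·0.899) = 0.01, so 1 + 0.899·K_p = 100.
K_p = (100 − 1)/0.899 = 110.

K_p = 110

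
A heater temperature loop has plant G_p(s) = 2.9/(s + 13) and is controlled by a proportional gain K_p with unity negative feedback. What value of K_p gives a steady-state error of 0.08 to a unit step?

K_p = 51.6

The loop is type 0, so e_ss(step) = 1/(1 + K_pos) with K_pos = K_p·G_p(0).
G_p(0) = 0.2231. Require 1/(1 + K_p·0.2231) = 0.08, so 1 + 0.2231·K_p = 12.5.
K_p = (12.5 − 1)/0.2231 = 51.6.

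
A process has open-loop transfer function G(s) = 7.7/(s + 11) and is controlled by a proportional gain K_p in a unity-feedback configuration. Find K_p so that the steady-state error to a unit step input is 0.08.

K_p = 16.4

Steady-state error for a unit step on this type-0 loop is 1/(1 + K_p·G(0)).
G(0) = 0.7. Require 1/(1 + K_p·0.7) = 0.08, so 1 + 0.7·K_p = 12.5.
K_p = (12.5 − 1)/0.7 = 16.4.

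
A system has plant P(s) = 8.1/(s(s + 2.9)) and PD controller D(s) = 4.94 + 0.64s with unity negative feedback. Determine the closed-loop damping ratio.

ζ = 0.639

Forward path: (4.94 + 0.64s)·8.1/(s(s+2.9)). The closed-loop characteristic equation is s² + (2.9 + 8.1·0.64)s + 8.1·4.94 = 0.
That is s² + 8.084s + 40.01 = 0, so ω_n = 6.326 rad/s and ζ = 8.084/(2·6.326) = 0.639.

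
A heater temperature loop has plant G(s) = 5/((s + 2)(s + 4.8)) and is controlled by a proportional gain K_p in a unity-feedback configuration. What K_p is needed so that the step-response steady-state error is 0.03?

Steady-state error for a unit step on this type-0 loop is 1/(1 + K_p·G(0)).
G(0) = 0.5208. Require 1/(1 + K_p·0.5208) = 0.03, so 1 + 0.5208·K_p = 33.33.
K_p = (33.33 − 1)/0.5208 = 62.1.

K_p = 62.1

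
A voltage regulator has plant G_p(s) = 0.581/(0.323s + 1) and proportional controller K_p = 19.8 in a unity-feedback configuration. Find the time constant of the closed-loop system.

Closed loop: T(s) = K_p·G_p/(1+K_p·G_p) = 11.5/(0.323s + 1 + 11.5), with pole at s = −(1 + 11.5)/0.323 = −38.71.
Closed-loop time constant τ = 1/38.71 = 0.0258 s.

τ = 0.0258 s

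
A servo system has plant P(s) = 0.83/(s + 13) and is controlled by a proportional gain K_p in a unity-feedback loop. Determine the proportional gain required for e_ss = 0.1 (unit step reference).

The loop is type 0, so e_ss(step) = 1/(1 + K_pos) with K_pos = K_p·P(0).
P(0) = 0.06385. Require 1/(1 + K_p·0.06385) = 0.1, so 1 + 0.06385·K_p = 10.
K_p = (10 − 1)/0.06385 = 141.

K_p = 141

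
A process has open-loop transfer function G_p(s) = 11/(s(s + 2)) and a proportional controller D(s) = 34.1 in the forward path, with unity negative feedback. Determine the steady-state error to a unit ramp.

0.00533

The loop has one pole at the origin (type 1). Velocity error constant K_v = lim_{s→0} s·D(s)G_p(s) = 34.1·11/2 = 187.6.
Steady-state error to a unit ramp: e_ss = 1/K_v = 0.00533.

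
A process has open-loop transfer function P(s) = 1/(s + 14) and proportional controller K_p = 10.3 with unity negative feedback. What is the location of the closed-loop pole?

s = -24.3

Closed-loop transfer function: T(s) = K_p·P(s)/(1 + K_p·P(s)) = 10.3/(s + 14 + 10.3) = 10.3/(s + 24.3).
The closed-loop pole is at s = −24.3.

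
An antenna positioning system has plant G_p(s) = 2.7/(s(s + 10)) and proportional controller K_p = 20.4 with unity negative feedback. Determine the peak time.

The closed-loop denominator s² + 10s + 55.08 gives ω_n = √55.08 = 7.422 and ζ = 10/(2ω_n) = 0.6737.
Damped frequency ω_d = ω_n√(1−ζ²) = 5.485 rad/s, so peak time T_p = π/ω_d = 0.573 s.

T_p = 0.573 s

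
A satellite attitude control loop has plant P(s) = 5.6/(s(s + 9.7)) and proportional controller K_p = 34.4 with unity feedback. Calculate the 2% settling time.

T_s ≈ 0.825 s

From 1 + K_pP(s) = 0: s² + 9.7s + 192.6 = 0 ⇒ ω_n = 13.88, ζ = 0.3494.
2% settling time T_s ≈ 4/(ζω_n) = 4/4.85 = 0.825 s.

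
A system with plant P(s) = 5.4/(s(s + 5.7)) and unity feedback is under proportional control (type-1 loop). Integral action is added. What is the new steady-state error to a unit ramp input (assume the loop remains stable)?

0

The integrator raises the loop to type 2, so K_v → ∞ and e_ss to a ramp is zero.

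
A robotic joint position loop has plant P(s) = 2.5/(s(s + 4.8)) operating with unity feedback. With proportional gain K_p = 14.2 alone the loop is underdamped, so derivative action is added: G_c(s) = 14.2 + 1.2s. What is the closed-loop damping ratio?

Forward path: (14.2 + 1.2s)·2.5/(s(s+4.8)). The closed-loop characteristic equation is s² + (4.8 + 2.5·1.2)s + 2.5·14.2 = 0.
That is s² + 7.8s + 35.5 = 0, so ω_n = 5.958 rad/s and ζ = 7.8/(2·5.958) = 0.6546.

ζ = 0.655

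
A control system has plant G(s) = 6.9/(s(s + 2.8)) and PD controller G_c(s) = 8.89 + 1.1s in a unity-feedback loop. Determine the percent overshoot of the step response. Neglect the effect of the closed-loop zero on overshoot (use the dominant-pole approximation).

6.18%

Forward path: (8.89 + 1.1s)·6.9/(s(s+2.8)). The closed-loop characteristic equation is s² + (2.8 + 6.9·1.1)s + 6.9·8.89 = 0.
That is s² + 10.39s + 61.34 = 0, so ω_n = 7.832 rad/s and ζ = 10.39/(2·7.832) = 0.6633.
%OS = 100·exp(−πζ/√(1−ζ²)) = 6.18%.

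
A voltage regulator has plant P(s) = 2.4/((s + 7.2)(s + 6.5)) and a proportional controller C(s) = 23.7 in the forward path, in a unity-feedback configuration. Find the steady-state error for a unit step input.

0.451

The loop is type 0. Static position error constant K_pos = C(0)·P(0) = 23.7·0.05128 = 1.215.
Steady-state error to a unit step: e_ss = 1/(1+K_pos) = 1/2.215 = 0.451.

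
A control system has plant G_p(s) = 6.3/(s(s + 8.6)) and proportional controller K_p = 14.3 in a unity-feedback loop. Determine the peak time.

T_p = 0.371 s

From 1 + K_pG_p(s) = 0: s² + 8.6s + 90.09 = 0 ⇒ ω_n = 9.492, ζ = 0.453.
Damped frequency ω_d = ω_n√(1−ζ²) = 8.462 rad/s, so peak time T_p = π/ω_d = 0.371 s.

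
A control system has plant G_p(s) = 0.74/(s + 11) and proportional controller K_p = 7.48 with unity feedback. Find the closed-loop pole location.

Closed-loop transfer function: T(s) = K_p·G_p(s)/(1 + K_p·G_p(s)) = 5.535/(s + 11 + 5.535) = 5.535/(s + 16.54).
The closed-loop pole is at s = −16.54.

s = -16.54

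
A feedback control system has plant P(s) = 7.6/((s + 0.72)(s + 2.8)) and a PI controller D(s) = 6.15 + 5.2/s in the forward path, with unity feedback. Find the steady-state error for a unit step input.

The open loop D(s)P(s) has a pole at the origin (type 1), so the static position error constant is infinite and e_ss = 1/(1+∞) = 0.

0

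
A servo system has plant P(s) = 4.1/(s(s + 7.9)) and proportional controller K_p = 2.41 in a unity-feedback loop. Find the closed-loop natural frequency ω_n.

With unity feedback the closed-loop characteristic equation is s² + 7.9s + 2.41·4.1 = s² + 7.9s + 9.881 = 0.
Matching s² + 2ζω_n s + ω_n²: ω_n = √9.881 = 3.143 rad/s and 2ζω_n = 7.9, so ζ = 7.9/(2·3.143) = 1.26.

ω_n = 3.14 rad/s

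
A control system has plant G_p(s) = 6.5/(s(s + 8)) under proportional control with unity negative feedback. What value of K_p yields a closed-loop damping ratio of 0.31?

Closed-loop characteristic equation: s² + 8s + K_p·6.5 = 0.
So ω_n = √(6.5K_p) and 2ζω_n = 8, giving ζ = 8/(2√(6.5K_p)).
Setting ζ = 0.31: √(6.5K_p) = 8/(2·0.31) = 12.9, so K_p = 166.5/6.5 = 25.6.

K_p = 25.6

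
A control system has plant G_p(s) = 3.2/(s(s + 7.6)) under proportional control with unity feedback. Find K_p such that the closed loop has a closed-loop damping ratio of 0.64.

K_p = 11

Closed-loop characteristic equation: s² + 7.6s + K_p·3.2 = 0.
So ω_n = √(3.2K_p) and 2ζω_n = 7.6, giving ζ = 7.6/(2√(3.2K_p)).
Setting ζ = 0.64: √(3.2K_p) = 7.6/(2·0.64) = 5.938, so K_p = 35.25/3.2 = 11.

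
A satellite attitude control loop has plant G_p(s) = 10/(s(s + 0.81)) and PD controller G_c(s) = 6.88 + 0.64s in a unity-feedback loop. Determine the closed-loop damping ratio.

Forward path: (6.88 + 0.64s)·10/(s(s+0.81)). The closed-loop characteristic equation is s² + (0.81 + 10·0.64)s + 10·6.88 = 0.
That is s² + 7.21s + 68.8 = 0, so ω_n = 8.295 rad/s and ζ = 7.21/(2·8.295) = 0.4346.

ζ = 0.435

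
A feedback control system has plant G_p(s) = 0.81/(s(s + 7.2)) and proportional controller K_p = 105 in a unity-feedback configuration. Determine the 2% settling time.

Closed-loop characteristic equation: s² + 7.2s + 85.05 = 0, so ω_n = 9.222 rad/s and ζ = 7.2/(2·9.222) = 0.3904.
2% settling time T_s ≈ 4/(ζω_n) = 4/3.6 = 1.11 s.

T_s ≈ 1.11 s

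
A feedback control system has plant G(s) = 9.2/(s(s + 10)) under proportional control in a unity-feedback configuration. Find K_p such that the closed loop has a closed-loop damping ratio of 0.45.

Closed-loop characteristic equation: s² + 10s + K_p·9.2 = 0.
So ω_n = √(9.2K_p) and 2ζω_n = 10, giving ζ = 10/(2√(9.2K_p)).
Setting ζ = 0.45: √(9.2K_p) = 10/(2·0.45) = 11.11, so K_p = 123.5/9.2 = 13.4.

K_p = 13.4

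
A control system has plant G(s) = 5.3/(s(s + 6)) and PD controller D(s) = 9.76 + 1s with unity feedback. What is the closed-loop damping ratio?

ζ = 0.786

Forward path: (9.76 + 1s)·5.3/(s(s+6)). The closed-loop characteristic equation is s² + (6 + 5.3·1)s + 5.3·9.76 = 0.
That is s² + 11.3s + 51.73 = 0, so ω_n = 7.192 rad/s and ζ = 11.3/(2·7.192) = 0.7856.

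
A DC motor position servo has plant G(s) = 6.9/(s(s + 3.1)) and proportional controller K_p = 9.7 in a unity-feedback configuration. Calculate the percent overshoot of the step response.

54.5%

The closed-loop denominator s² + 3.1s + 66.93 gives ω_n = √66.93 = 8.181 and ζ = 3.1/(2ω_n) = 0.1895.
%OS = 100·exp(−πζ/√(1−ζ²)) = 100·exp(−π·0.1895/√0.9641) = 54.5%.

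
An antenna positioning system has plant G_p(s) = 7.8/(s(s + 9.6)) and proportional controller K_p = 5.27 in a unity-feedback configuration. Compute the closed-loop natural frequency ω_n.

With unity feedback the closed-loop characteristic equation is s² + 9.6s + 5.27·7.8 = s² + 9.6s + 41.11 = 0.
So ω_n² = 41.11 ⇒ ω_n = 6.411 rad/s, and ζ = 9.6/(2ω_n) = 0.749.

ω_n = 6.41 rad/s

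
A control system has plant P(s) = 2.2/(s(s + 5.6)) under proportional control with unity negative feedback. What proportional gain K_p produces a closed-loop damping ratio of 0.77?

Closed-loop characteristic equation: s² + 5.6s + K_p·2.2 = 0.
So ω_n = √(2.2K_p) and 2ζω_n = 5.6, giving ζ = 5.6/(2√(2.2K_p)).
Setting ζ = 0.77: √(2.2K_p) = 5.6/(2·0.77) = 3.636, so K_p = 13.22/2.2 = 6.01.

K_p = 6.01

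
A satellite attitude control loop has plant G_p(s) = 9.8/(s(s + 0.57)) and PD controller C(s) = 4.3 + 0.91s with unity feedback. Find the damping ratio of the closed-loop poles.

Forward path: (4.3 + 0.91s)·9.8/(s(s+0.57)). The closed-loop characteristic equation is s² + (0.57 + 9.8·0.91)s + 9.8·4.3 = 0.
That is s² + 9.488s + 42.14 = 0, so ω_n = 6.492 rad/s and ζ = 9.488/(2·6.492) = 0.7308.

ζ = 0.731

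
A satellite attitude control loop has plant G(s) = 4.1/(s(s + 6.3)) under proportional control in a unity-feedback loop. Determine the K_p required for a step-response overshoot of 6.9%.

From %OS = 100·exp(−πζ/√(1−ζ²)) = 6.9%, ζ = −ln(0.069)/√(π²+ln²(0.069)) = 0.6481.
Characteristic equation s² + 6.3s + 4.1K_p = 0 gives ζ = 6.3/(2√(4.1K_p)).
Setting ζ = 0.6481: √(4.1K_p) = 6.3/(2·0.6481) = 4.86, so K_p = 23.62/4.1 = 5.76.

K_p = 5.76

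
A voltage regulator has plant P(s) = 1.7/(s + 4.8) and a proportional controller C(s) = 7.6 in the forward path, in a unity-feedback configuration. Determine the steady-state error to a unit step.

0.271

The loop is type 0. Static position error constant K_pos = C(0)·P(0) = 7.6·0.3542 = 2.692.
Steady-state error to a unit step: e_ss = 1/(1+K_pos) = 1/3.692 = 0.271.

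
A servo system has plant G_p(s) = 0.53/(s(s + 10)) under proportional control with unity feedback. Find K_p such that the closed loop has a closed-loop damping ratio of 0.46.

Closed-loop characteristic equation: s² + 10s + K_p·0.53 = 0.
So ω_n = √(0.53K_p) and 2ζω_n = 10, giving ζ = 10/(2√(0.53K_p)).
Setting ζ = 0.46: √(0.53K_p) = 10/(2·0.46) = 10.87, so K_p = 118.1/0.53 = 223.

K_p = 223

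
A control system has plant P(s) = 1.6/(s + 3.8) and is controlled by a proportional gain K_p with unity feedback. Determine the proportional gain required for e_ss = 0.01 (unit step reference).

K_p = 235

The loop is type 0, so e_ss(step) = 1/(1 + K_pos) with K_pos = K_p·P(0).
P(0) = 0.4211. Require 1/(1 + K_p·0.4211) = 0.01, so 1 + 0.4211·K_p = 100.
K_p = (100 − 1)/0.4211 = 235.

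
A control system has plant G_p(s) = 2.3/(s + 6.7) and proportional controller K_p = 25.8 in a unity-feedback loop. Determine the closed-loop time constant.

Closed-loop transfer function: T(s) = K_p·G_p(s)/(1 + K_p·G_p(s)) = 59.34/(s + 6.7 + 59.34) = 59.34/(s + 66.04).
Time constant τ = 1/66.04 = 0.0151 s.

τ = 0.0151 s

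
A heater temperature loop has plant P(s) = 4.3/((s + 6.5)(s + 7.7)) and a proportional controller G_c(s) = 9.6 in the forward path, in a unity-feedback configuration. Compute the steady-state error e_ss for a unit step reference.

The loop is type 0. Static position error constant K_pos = G_c(0)·P(0) = 9.6·0.08591 = 0.8248.
Steady-state error to a unit step: e_ss = 1/(1+K_pos) = 1/1.825 = 0.548.

0.548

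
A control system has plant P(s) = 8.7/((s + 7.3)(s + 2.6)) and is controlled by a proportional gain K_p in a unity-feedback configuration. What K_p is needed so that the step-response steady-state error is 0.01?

K_p = 216

The loop is type 0, so e_ss(step) = 1/(1 + K_pos) with K_pos = K_p·P(0).
P(0) = 0.4584. Require 1/(1 + K_p·0.4584) = 0.01, so 1 + 0.4584·K_p = 100.
K_p = (100 − 1)/0.4584 = 216.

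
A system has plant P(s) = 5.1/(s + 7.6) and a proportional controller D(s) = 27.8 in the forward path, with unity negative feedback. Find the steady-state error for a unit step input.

The loop is type 0. Static position error constant K_pos = D(0)·P(0) = 27.8·0.6711 = 18.66.
Steady-state error to a unit step: e_ss = 1/(1+K_pos) = 1/19.66 = 0.0509.

0.0509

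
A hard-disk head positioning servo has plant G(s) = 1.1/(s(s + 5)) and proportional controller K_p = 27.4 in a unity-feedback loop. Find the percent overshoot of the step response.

20.1%

From 1 + K_pG(s) = 0: s² + 5s + 30.14 = 0 ⇒ ω_n = 5.49, ζ = 0.4554.
%OS = 100·exp(−πζ/√(1−ζ²)) = 100·exp(−π·0.4554/√0.7926) = 20.1%.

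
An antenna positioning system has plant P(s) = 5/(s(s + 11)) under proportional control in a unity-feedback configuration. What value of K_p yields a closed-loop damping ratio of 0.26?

K_p = 89.5

Closed-loop characteristic equation: s² + 11s + K_p·5 = 0.
So ω_n = √(5K_p) and 2ζω_n = 11, giving ζ = 11/(2√(5K_p)).
Setting ζ = 0.26: √(5K_p) = 11/(2·0.26) = 21.15, so K_p = 447.5/5 = 89.5.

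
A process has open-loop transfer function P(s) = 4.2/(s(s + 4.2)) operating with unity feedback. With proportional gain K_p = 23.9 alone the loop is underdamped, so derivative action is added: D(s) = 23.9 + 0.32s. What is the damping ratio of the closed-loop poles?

Forward path: (23.9 + 0.32s)·4.2/(s(s+4.2)). The closed-loop characteristic equation is s² + (4.2 + 4.2·0.32)s + 4.2·23.9 = 0.
That is s² + 5.544s + 100.4 = 0, so ω_n = 10.02 rad/s and ζ = 5.544/(2·10.02) = 0.2767.

ζ = 0.277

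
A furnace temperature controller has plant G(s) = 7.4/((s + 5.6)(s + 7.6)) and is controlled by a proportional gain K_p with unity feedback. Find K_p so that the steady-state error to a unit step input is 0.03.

K_p = 186

Steady-state error for a unit step on this type-0 loop is 1/(1 + K_p·G(0)).
G(0) = 0.1739. Require 1/(1 + K_p·0.1739) = 0.03, so 1 + 0.1739·K_p = 33.33.
K_p = (33.33 − 1)/0.1739 = 186.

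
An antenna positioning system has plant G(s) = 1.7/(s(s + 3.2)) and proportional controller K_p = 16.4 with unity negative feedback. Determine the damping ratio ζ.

With unity feedback the closed-loop characteristic equation is s² + 3.2s + 16.4·1.7 = s² + 3.2s + 27.88 = 0.
So ω_n² = 27.88 ⇒ ω_n = 5.28 rad/s, and ζ = 3.2/(2ω_n) = 0.303.

ζ = 0.303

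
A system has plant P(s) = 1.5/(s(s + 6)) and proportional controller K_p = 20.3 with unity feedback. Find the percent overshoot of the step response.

13.1%

Closed-loop characteristic equation: s² + 6s + 30.45 = 0, so ω_n = 5.518 rad/s and ζ = 6/(2·5.518) = 0.5437.
%OS = 100·exp(−πζ/√(1−ζ²)) = 100·exp(−π·0.5437/√0.7044) = 13.1%.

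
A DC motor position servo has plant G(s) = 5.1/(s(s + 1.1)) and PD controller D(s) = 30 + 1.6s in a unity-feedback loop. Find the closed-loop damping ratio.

Forward path: (30 + 1.6s)·5.1/(s(s+1.1)). The closed-loop characteristic equation is s² + (1.1 + 5.1·1.6)s + 5.1·30 = 0.
That is s² + 9.26s + 153 = 0, so ω_n = 12.37 rad/s and ζ = 9.26/(2·12.37) = 0.3743.

ζ = 0.374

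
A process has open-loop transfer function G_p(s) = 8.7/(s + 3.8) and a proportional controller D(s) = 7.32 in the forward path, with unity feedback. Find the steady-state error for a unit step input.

The loop is type 0. Static position error constant K_pos = D(0)·G_p(0) = 7.32·2.289 = 16.76.
Steady-state error to a unit step: e_ss = 1/(1+K_pos) = 1/17.76 = 0.0563.

0.0563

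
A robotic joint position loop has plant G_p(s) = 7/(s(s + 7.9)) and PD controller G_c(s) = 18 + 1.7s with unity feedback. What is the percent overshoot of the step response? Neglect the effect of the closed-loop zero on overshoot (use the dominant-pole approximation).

Forward path: (18 + 1.7s)·7/(s(s+7.9)). The closed-loop characteristic equation is s² + (7.9 + 7·1.7)s + 7·18 = 0.
That is s² + 19.8s + 126 = 0, so ω_n = 11.22 rad/s and ζ = 19.8/(2·11.22) = 0.882.
%OS = 100·exp(−πζ/√(1−ζ²)) = 0.28%.

0.28%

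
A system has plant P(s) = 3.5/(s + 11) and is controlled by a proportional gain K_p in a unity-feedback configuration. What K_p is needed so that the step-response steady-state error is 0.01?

K_p = 311

Steady-state error for a unit step on this type-0 loop is 1/(1 + K_p·P(0)).
P(0) = 0.3182. Require 1/(1 + K_p·0.3182) = 0.01, so 1 + 0.3182·K_p = 100.
K_p = (100 − 1)/0.3182 = 311.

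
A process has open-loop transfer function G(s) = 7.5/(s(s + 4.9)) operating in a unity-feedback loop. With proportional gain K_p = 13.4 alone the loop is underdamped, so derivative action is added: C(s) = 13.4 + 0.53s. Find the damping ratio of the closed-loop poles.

Forward path: (13.4 + 0.53s)·7.5/(s(s+4.9)). The closed-loop characteristic equation is s² + (4.9 + 7.5·0.53)s + 7.5·13.4 = 0.
That is s² + 8.875s + 100.5 = 0, so ω_n = 10.02 rad/s and ζ = 8.875/(2·10.02) = 0.4426.

ζ = 0.443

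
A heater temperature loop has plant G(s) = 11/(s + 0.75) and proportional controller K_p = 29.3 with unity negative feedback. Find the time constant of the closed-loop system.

Closed-loop transfer function: T(s) = K_p·G(s)/(1 + K_p·G(s)) = 322.3/(s + 0.75 + 322.3) = 322.3/(s + 323.1).
Time constant τ = 1/323.1 = 0.0031 s.

τ = 0.0031 s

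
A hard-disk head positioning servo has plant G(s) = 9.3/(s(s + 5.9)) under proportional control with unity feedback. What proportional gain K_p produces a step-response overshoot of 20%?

From %OS = 100·exp(−πζ/√(1−ζ²)) = 20%, ζ = −ln(0.2)/√(π²+ln²(0.2)) = 0.4559.
Characteristic equation s² + 5.9s + 9.3K_p = 0 gives ζ = 5.9/(2√(9.3K_p)).
Setting ζ = 0.4559: √(9.3K_p) = 5.9/(2·0.4559) = 6.47, so K_p = 41.86/9.3 = 4.5.

K_p = 4.5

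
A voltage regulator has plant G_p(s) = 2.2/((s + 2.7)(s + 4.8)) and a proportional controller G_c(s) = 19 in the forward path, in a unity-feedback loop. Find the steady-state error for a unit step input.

The loop is type 0. Static position error constant K_pos = G_c(0)·G_p(0) = 19·0.1698 = 3.225.
Steady-state error to a unit step: e_ss = 1/(1+K_pos) = 1/4.225 = 0.237.

0.237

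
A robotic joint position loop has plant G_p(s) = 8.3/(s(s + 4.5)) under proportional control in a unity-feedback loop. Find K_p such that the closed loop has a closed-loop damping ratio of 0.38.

K_p = 4.22

Closed-loop characteristic equation: s² + 4.5s + K_p·8.3 = 0.
So ω_n = √(8.3K_p) and 2ζω_n = 4.5, giving ζ = 4.5/(2√(8.3K_p)).
Setting ζ = 0.38: √(8.3K_p) = 4.5/(2·0.38) = 5.921, so K_p = 35.06/8.3 = 4.22.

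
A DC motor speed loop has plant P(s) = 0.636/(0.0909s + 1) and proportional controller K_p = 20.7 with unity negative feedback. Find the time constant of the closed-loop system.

τ = 0.00642 s

Closed loop: T(s) = K_p·P/(1+K_p·P) = 13.17/(0.0909s + 1 + 13.17), with pole at s = −(1 + 13.17)/0.0909 = −155.8.
Closed-loop time constant τ = 1/155.8 = 0.00642 s.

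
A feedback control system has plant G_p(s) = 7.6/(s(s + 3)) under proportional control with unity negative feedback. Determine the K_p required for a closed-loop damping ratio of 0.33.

K_p = 2.72

Closed-loop characteristic equation: s² + 3s + K_p·7.6 = 0.
So ω_n = √(7.6K_p) and 2ζω_n = 3, giving ζ = 3/(2√(7.6K_p)).
Setting ζ = 0.33: √(7.6K_p) = 3/(2·0.33) = 4.545, so K_p = 20.66/7.6 = 2.72.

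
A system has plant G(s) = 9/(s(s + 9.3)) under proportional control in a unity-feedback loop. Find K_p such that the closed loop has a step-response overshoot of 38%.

K_p = 27.7

From %OS = 100·exp(−πζ/√(1−ζ²)) = 38%, ζ = −ln(0.38)/√(π²+ln²(0.38)) = 0.2943.
Characteristic equation s² + 9.3s + 9K_p = 0 gives ζ = 9.3/(2√(9K_p)).
Setting ζ = 0.2943: √(9K_p) = 9.3/(2·0.2943) = 15.8, so K_p = 249.6/9 = 27.7.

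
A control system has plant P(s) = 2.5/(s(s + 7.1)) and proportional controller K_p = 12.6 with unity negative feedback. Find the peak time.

Closed-loop characteristic equation: s² + 7.1s + 31.5 = 0, so ω_n = 5.612 rad/s and ζ = 7.1/(2·5.612) = 0.6325.
Damped frequency ω_d = ω_n√(1−ζ²) = 4.347 rad/s, so peak time T_p = π/ω_d = 0.723 s.

T_p = 0.723 s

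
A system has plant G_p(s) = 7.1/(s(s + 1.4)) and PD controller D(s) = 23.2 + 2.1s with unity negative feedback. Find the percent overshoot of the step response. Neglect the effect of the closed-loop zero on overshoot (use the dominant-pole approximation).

7.54%

Forward path: (23.2 + 2.1s)·7.1/(s(s+1.4)). The closed-loop characteristic equation is s² + (1.4 + 7.1·2.1)s + 7.1·23.2 = 0.
That is s² + 16.31s + 164.7 = 0, so ω_n = 12.83 rad/s and ζ = 16.31/(2·12.83) = 0.6354.
%OS = 100·exp(−πζ/√(1−ζ²)) = 7.54%.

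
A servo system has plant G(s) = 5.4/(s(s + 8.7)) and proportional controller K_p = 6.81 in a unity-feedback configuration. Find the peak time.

The closed-loop denominator s² + 8.7s + 36.77 gives ω_n = √36.77 = 6.064 and ζ = 8.7/(2ω_n) = 0.7173.
Damped frequency ω_d = ω_n√(1−ζ²) = 4.225 rad/s, so peak time T_p = π/ω_d = 0.744 s.

T_p = 0.744 s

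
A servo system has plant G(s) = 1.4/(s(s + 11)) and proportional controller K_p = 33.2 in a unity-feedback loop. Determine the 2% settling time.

Closed-loop characteristic equation: s² + 11s + 46.48 = 0, so ω_n = 6.818 rad/s and ζ = 11/(2·6.818) = 0.8067.
2% settling time T_s ≈ 4/(ζω_n) = 4/5.5 = 0.727 s.

T_s ≈ 0.727 s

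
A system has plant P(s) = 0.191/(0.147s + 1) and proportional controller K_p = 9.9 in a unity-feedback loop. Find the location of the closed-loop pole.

Closed loop: T(s) = K_p·P/(1+K_p·P) = 1.891/(0.147s + 1 + 1.891), with pole at s = −(1 + 1.891)/0.147 = −19.67.

s = -19.67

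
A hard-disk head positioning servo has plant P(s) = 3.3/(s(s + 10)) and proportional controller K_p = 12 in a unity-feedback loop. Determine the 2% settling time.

T_s ≈ 0.8 s

Closed-loop characteristic equation: s² + 10s + 39.6 = 0, so ω_n = 6.293 rad/s and ζ = 10/(2·6.293) = 0.7946.
2% settling time T_s ≈ 4/(ζω_n) = 4/5 = 0.8 s.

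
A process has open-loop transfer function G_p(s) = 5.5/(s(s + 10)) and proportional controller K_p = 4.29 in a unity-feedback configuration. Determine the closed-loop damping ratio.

With unity feedback the closed-loop characteristic equation is s² + 10s + 4.29·5.5 = s² + 10s + 23.59 = 0.
So ω_n² = 23.59 ⇒ ω_n = 4.857 rad/s, and ζ = 10/(2ω_n) = 1.03.

ζ = 1.03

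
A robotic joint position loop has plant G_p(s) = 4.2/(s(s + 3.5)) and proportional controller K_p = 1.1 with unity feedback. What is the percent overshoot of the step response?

1.22%

Closed-loop characteristic equation: s² + 3.5s + 4.62 = 0, so ω_n = 2.149 rad/s and ζ = 3.5/(2·2.149) = 0.8142.
%OS = 100·exp(−πζ/√(1−ζ²)) = 100·exp(−π·0.8142/√0.3371) = 1.22%.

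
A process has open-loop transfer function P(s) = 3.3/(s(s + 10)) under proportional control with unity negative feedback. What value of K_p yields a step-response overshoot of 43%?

From %OS = 100·exp(−πζ/√(1−ζ²)) = 43%, ζ = −ln(0.43)/√(π²+ln²(0.43)) = 0.2594.
Characteristic equation s² + 10s + 3.3K_p = 0 gives ζ = 10/(2√(3.3K_p)).
Setting ζ = 0.2594: √(3.3K_p) = 10/(2·0.2594) = 19.27, so K_p = 371.4/3.3 = 113.

K_p = 113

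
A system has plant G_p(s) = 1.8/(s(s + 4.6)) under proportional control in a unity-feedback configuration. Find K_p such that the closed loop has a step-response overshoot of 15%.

From %OS = 100·exp(−πζ/√(1−ζ²)) = 15%, ζ = −ln(0.15)/√(π²+ln²(0.15)) = 0.5169.
Characteristic equation s² + 4.6s + 1.8K_p = 0 gives ζ = 4.6/(2√(1.8K_p)).
Setting ζ = 0.5169: √(1.8K_p) = 4.6/(2·0.5169) = 4.449, so K_p = 19.8/1.8 = 11.

K_p = 11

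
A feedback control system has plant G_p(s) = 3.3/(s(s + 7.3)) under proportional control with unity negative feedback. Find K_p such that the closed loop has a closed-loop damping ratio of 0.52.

K_p = 14.9

Closed-loop characteristic equation: s² + 7.3s + K_p·3.3 = 0.
So ω_n = √(3.3K_p) and 2ζω_n = 7.3, giving ζ = 7.3/(2√(3.3K_p)).
Setting ζ = 0.52: √(3.3K_p) = 7.3/(2·0.52) = 7.019, so K_p = 49.27/3.3 = 14.9.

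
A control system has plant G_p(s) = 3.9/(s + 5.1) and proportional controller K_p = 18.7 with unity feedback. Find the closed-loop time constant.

Closed-loop transfer function: T(s) = K_p·G_p(s)/(1 + K_p·G_p(s)) = 72.93/(s + 5.1 + 72.93) = 72.93/(s + 78.03).
Time constant τ = 1/78.03 = 0.0128 s.

τ = 0.0128 s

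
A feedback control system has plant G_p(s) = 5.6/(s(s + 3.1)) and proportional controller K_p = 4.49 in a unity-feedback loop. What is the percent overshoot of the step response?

The closed-loop denominator s² + 3.1s + 25.14 gives ω_n = √25.14 = 5.014 and ζ = 3.1/(2ω_n) = 0.3091.
%OS = 100·exp(−πζ/√(1−ζ²)) = 100·exp(−π·0.3091/√0.9045) = 36%.

36%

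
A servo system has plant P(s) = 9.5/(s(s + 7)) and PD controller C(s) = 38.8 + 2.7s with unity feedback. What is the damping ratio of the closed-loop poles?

Forward path: (38.8 + 2.7s)·9.5/(s(s+7)). The closed-loop characteristic equation is s² + (7 + 9.5·2.7)s + 9.5·38.8 = 0.
That is s² + 32.65s + 368.6 = 0, so ω_n = 19.2 rad/s and ζ = 32.65/(2·19.2) = 0.8503.

ζ = 0.85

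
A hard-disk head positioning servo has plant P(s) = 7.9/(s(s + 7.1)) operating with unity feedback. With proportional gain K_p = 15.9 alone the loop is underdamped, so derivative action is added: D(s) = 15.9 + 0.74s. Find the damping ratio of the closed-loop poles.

ζ = 0.578

Forward path: (15.9 + 0.74s)·7.9/(s(s+7.1)). The closed-loop characteristic equation is s² + (7.1 + 7.9·0.74)s + 7.9·15.9 = 0.
That is s² + 12.95s + 125.6 = 0, so ω_n = 11.21 rad/s and ζ = 12.95/(2·11.21) = 0.5776.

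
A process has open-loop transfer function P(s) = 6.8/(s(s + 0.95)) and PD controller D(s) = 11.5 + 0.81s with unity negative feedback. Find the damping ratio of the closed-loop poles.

ζ = 0.365

Forward path: (11.5 + 0.81s)·6.8/(s(s+0.95)). The closed-loop characteristic equation is s² + (0.95 + 6.8·0.81)s + 6.8·11.5 = 0.
That is s² + 6.458s + 78.2 = 0, so ω_n = 8.843 rad/s and ζ = 6.458/(2·8.843) = 0.3651.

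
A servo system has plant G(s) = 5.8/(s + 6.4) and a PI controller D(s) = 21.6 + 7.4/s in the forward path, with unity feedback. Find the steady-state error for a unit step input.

0

The open loop D(s)G(s) has a pole at the origin (type 1), so the static position error constant is infinite and e_ss = 1/(1+∞) = 0.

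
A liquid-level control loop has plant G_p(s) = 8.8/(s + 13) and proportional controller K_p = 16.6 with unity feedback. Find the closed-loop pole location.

s = -159.1

Closed-loop transfer function: T(s) = K_p·G_p(s)/(1 + K_p·G_p(s)) = 146.1/(s + 13 + 146.1) = 146.1/(s + 159.1).
The closed-loop pole is at s = −159.1.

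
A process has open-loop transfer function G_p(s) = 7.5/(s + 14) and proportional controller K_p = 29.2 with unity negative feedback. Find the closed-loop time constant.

τ = 0.00429 s

Closed-loop transfer function: T(s) = K_p·G_p(s)/(1 + K_p·G_p(s)) = 219/(s + 14 + 219) = 219/(s + 233).
Time constant τ = 1/233 = 0.00429 s.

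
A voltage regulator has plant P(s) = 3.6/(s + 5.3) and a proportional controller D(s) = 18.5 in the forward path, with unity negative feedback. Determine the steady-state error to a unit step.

0.0737

The loop is type 0. Static position error constant K_pos = D(0)·P(0) = 18.5·0.6792 = 12.57.
Steady-state error to a unit step: e_ss = 1/(1+K_pos) = 1/13.57 = 0.0737.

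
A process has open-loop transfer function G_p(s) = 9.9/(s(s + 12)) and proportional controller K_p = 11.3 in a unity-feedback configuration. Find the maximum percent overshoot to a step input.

From 1 + K_pG_p(s) = 0: s² + 12s + 111.9 = 0 ⇒ ω_n = 10.58, ζ = 0.5673.
%OS = 100·exp(−πζ/√(1−ζ²)) = 100·exp(−π·0.5673/√0.6782) = 11.5%.

11.5%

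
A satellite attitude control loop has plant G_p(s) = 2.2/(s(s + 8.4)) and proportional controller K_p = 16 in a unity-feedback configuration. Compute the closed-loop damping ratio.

1 + K_p·G_p(s) = 0 gives s² + 8.4s + 35.2 = 0.
Matching s² + 2ζω_n s + ω_n²: ω_n = √35.2 = 5.933 rad/s and 2ζω_n = 8.4, so ζ = 8.4/(2·5.933) = 0.708.

ζ = 0.708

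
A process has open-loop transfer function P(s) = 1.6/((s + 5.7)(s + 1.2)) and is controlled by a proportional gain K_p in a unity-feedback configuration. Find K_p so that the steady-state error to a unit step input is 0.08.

The loop is type 0, so e_ss(step) = 1/(1 + K_pos) with K_pos = K_p·P(0).
P(0) = 0.2339. Require 1/(1 + K_p·0.2339) = 0.08, so 1 + 0.2339·K_p = 12.5.
K_p = (12.5 − 1)/0.2339 = 49.2.

K_p = 49.2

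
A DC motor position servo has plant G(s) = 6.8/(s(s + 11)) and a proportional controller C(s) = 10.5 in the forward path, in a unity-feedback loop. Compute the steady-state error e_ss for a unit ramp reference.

0.154

The loop has one pole at the origin (type 1). Velocity error constant K_v = lim_{s→0} s·C(s)G(s) = 10.5·6.8/11 = 6.491.
Steady-state error to a unit ramp: e_ss = 1/K_v = 0.154.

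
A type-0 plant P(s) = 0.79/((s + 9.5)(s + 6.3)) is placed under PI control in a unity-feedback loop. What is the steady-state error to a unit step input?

0

The PI controller's integrator makes the forward path type 1, so e_ss to a step is zero.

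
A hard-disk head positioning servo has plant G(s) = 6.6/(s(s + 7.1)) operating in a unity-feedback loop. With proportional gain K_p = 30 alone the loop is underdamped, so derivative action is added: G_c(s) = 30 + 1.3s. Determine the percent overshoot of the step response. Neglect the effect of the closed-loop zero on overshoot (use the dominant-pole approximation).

12.1%

Forward path: (30 + 1.3s)·6.6/(s(s+7.1)). The closed-loop characteristic equation is s² + (7.1 + 6.6·1.3)s + 6.6·30 = 0.
That is s² + 15.68s + 198 = 0, so ω_n = 14.07 rad/s and ζ = 15.68/(2·14.07) = 0.5572.
%OS = 100·exp(−πζ/√(1−ζ²)) = 12.1%.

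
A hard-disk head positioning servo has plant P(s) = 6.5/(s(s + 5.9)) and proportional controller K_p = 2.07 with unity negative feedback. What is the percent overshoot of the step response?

1.42%

Closed-loop characteristic equation: s² + 5.9s + 13.45 = 0, so ω_n = 3.668 rad/s and ζ = 5.9/(2·3.668) = 0.8042.
%OS = 100·exp(−πζ/√(1−ζ²)) = 100·exp(−π·0.8042/√0.3532) = 1.42%.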